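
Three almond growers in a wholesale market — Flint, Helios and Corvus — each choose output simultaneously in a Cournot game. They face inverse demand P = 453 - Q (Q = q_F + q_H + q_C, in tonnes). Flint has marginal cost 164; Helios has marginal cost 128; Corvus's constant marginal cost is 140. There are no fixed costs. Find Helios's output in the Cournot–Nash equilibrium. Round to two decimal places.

Flint's profit: π_F = (453 - Q)q_F - (164q_F). Setting ∂π_F/∂q_F = 0: 289 - 2q_F - (q_H + q_C) = 0.
Helios's profit: π_H = (453 - Q)q_H - (128q_H). Setting ∂π_H/∂q_H = 0: 325 - 2q_H - (q_F + q_C) = 0.
Corvus's first-order condition: 313 - 2q_C - (q_F + q_H) = 0.
Adding the 3 first-order conditions: 927 − 4Q = 0, so Q = 927/4.
Back-substituting: q_F = (289 − 927/4) = 229/4, q_H = (325 − 927/4) = 373/4, q_C = (313 − 927/4) = 325/4.

93.25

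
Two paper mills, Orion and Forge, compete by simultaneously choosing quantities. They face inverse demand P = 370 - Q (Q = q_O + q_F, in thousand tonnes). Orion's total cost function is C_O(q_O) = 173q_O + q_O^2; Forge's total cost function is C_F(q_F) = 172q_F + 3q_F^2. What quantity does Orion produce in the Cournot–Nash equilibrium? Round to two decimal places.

Orion's profit: π_O = (370 - Q)q_O - (173q_O + q_O²). Setting ∂π_O/∂q_O = 0: 197 - 4q_O - (q_F) = 0.
Forge's profit: π_F = (370 - Q)q_F - (172q_F + 3q_F²). Setting ∂π_F/∂q_F = 0: 198 - 8q_F - (q_O) = 0.
So q_O = (197 - q_F)/4 and q_F = (198 - q_O)/8.
Solving the pair: q_O = 1378/31, q_F = 595/31.

44.45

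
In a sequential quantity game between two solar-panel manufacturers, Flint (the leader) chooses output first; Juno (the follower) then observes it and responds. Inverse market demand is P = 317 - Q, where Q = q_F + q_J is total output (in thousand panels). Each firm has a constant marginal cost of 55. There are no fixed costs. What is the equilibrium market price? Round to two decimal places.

120.50

The follower Juno best-responds to any q_F: π_J = (317 - Q)q_J - 55q_J.
Follower FOC: 262 - q_F - 2q_J = 0, so q_J(q_F) = (262 - q_F)/2.
Flint substitutes q_J(q_F) into its own profit: π_F = q_F(317 - q_F - (262 - q_F)/2) - 55q_F = (186 - (1/2)q_F)q_F - 55q_F.
The leader's first-order condition 131 - q_F = 0 yields q_F = 131.
Then q_J = (262 - 131)/2 = 131/2.
Total output Q = 393/2, so price P = 317 - 393/2 = 241/2.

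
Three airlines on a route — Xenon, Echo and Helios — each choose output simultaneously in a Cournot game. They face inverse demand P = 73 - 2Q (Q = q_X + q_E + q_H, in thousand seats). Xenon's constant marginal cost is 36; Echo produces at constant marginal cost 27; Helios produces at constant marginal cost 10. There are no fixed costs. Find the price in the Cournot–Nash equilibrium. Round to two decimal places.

Xenon's profit: π_X = (73 - 2Q)q_X - (36q_X). Setting ∂π_X/∂q_X = 0: 37 - 4q_X - 2(q_E + q_H) = 0.
Echo's profit: π_E = (73 - 2Q)q_E - (27q_E). Setting ∂π_E/∂q_E = 0: 46 - 4q_E - 2(q_X + q_H) = 0.
Helios's profit: π_H = (73 - 2Q)q_H - (10q_H). Setting ∂π_H/∂q_H = 0: 63 - 4q_H - 2(q_X + q_E) = 0.
Summing all 3 equations gives 146 − 8Q = 0, hence Q = 73/4.
Back-substituting: q_X = (37 − 73/2)/2 = 1/4, q_E = (46 − 73/2)/2 = 19/4, q_H = (63 − 73/2)/2 = 53/4.
Total output Q = 73/4, so price P = 73 - 2·(73/4) = 73/2.

36.50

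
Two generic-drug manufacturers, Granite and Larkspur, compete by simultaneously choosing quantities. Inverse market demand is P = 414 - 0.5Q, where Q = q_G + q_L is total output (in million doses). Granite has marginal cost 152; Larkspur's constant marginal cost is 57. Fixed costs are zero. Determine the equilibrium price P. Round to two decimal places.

207.67

Granite's profit: π_G = (414 - 0.5Q)q_G - (152q_G). Setting ∂π_G/∂q_G = 0: 262 - q_G - (1/2)(q_L) = 0.
Larkspur's first-order condition: 357 - q_L - (1/2)(q_G) = 0.
So q_G = (262 - (1/2)q_L) and q_L = (357 - (1/2)q_G).
Substituting one into the other gives q_G = 334/3 and q_L = 904/3.
Total output Q = 1238/3, so price P = 414 - (1/2)·(1238/3) = 623/3.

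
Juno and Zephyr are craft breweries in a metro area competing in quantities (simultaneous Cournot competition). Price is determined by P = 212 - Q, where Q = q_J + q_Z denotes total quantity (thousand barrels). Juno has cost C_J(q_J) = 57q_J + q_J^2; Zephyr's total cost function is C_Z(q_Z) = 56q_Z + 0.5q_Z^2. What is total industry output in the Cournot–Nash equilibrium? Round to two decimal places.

Juno's profit: π_J = (212 - Q)q_J - (57q_J + q_J²). Setting ∂π_J/∂q_J = 0: 155 - 4q_J - (q_Z) = 0.
Zephyr's first-order condition: 156 - 3q_Z - (q_J) = 0.
Best responses: q_J = (155 - q_Z)/4, q_Z = (156 - q_J)/3.
Solving the pair: q_J = 309/11, q_Z = 469/11.
Total output Q = 309/11 + 469/11 = 778/11.

70.73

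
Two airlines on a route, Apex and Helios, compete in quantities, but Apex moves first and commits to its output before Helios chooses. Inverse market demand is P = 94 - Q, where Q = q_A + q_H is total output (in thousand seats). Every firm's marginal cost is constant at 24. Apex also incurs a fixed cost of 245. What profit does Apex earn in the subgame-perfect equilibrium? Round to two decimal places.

367.50

The follower Helios best-responds to any q_A: π_H = (94 - Q)q_H - 24q_H.
Setting the follower's marginal profit to zero, 70 - q_A - 2q_H = 0, i.e. q_H = (70 - q_A)/2.
Apex substitutes q_H(q_A) into its own profit: π_A = q_A(94 - q_A - (70 - q_A)/2) - 24q_A = (59 - (1/2)q_A)q_A - 24q_A.
Maximising: ∂π_A/∂q_A = 35 - q_A = 0, giving q_A = 35.
Then q_H = (70 - 35)/2 = 35/2.
Price P = 94 - 105/2 = 83/2.
Apex's profit: (83/2 - 24)·35 - 245 = 735/2.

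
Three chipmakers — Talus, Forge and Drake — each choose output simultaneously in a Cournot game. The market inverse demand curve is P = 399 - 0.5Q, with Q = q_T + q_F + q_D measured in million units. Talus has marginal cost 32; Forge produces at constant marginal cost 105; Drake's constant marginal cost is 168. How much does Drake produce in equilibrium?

16

Talus's profit: π_T = (399 - 0.5Q)q_T - (32q_T). Setting ∂π_T/∂q_T = 0: 367 - q_T - (1/2)(q_F + q_D) = 0.
Forge's first-order condition: 294 - q_F - (1/2)(q_T + q_D) = 0.
Drake's profit: π_D = (399 - 0.5Q)q_D - (168q_D). Setting ∂π_D/∂q_D = 0: 231 - q_D - (1/2)(q_T + q_F) = 0.
Adding the 3 conditions: 892 − Q − Q = 0, i.e. Q = 446.
Back-substituting: q_T = (367 − 223)/(1/2) = 288, q_F = (294 − 223)/(1/2) = 142, q_D = (231 − 223)/(1/2) = 16.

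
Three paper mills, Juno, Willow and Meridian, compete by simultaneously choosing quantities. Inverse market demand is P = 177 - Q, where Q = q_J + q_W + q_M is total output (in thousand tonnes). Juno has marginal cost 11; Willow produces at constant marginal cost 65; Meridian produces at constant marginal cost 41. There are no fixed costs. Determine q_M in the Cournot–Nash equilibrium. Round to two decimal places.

32.50

Juno's profit: π_J = (177 - Q)q_J - (11q_J). Setting ∂π_J/∂q_J = 0: 166 - 2q_J - (q_W + q_M) = 0.
Willow's first-order condition: 112 - 2q_W - (q_J + q_M) = 0.
Meridian's first-order condition: 136 - 2q_M - (q_J + q_W) = 0.
Adding the 3 first-order conditions: 414 − 4Q = 0, so Q = 207/2.
Back-substituting: q_J = (166 − 207/2) = 125/2, q_W = (112 − 207/2) = 17/2, q_M = (136 − 207/2) = 65/2.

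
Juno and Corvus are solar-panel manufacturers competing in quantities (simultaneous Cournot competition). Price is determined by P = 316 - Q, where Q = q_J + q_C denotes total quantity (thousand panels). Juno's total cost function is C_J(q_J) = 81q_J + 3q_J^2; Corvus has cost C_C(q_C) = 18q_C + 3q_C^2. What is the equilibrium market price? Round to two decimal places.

256.78

Juno's profit: π_J = (316 - Q)q_J - (81q_J + 3q_J²). Setting ∂π_J/∂q_J = 0: 235 - 8q_J - (q_C) = 0.
Corvus's profit: π_C = (316 - Q)q_C - (18q_C + 3q_C²). Setting ∂π_C/∂q_C = 0: 298 - 8q_C - (q_J) = 0.
Best responses: q_J = (235 - q_C)/8, q_C = (298 - q_J)/8.
Solving the pair: q_J = 226/9, q_C = 307/9.
Total output Q = 533/9, so price P = 316 - 533/9 = 256.7778.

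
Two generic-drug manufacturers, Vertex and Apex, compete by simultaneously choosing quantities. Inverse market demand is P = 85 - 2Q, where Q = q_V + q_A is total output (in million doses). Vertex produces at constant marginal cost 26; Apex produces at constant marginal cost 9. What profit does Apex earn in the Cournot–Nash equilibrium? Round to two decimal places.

480.50

Vertex's profit: π_V = (85 - 2Q)q_V - (26q_V). Setting ∂π_V/∂q_V = 0: 59 - 4q_V - 2(q_A) = 0.
Apex's first-order condition: 76 - 4q_A - 2(q_V) = 0.
Rearranging gives the reaction functions q_V = (59 - 2q_A)/4 and q_A = (76 - 2q_V)/4.
Substituting one into the other gives q_V = 7 and q_A = 31/2.
Price P = 85 - 2·(45/2) = 40.
Apex's profit: (40 - 9)·(31/2) = 961/2.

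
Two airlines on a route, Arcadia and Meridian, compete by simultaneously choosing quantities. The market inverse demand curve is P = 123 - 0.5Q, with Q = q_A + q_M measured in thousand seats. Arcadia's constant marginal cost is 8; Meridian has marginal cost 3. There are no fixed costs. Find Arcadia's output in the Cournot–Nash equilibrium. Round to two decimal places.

73.33

Arcadia's profit: π_A = (123 - 0.5Q)q_A - (8q_A). Setting ∂π_A/∂q_A = 0: 115 - q_A - (1/2)(q_M) = 0.
Meridian's first-order condition: 120 - q_M - (1/2)(q_A) = 0.
So q_A = (115 - (1/2)q_M) and q_M = (120 - (1/2)q_A).
Solving the pair: q_A = 220/3, q_M = 250/3.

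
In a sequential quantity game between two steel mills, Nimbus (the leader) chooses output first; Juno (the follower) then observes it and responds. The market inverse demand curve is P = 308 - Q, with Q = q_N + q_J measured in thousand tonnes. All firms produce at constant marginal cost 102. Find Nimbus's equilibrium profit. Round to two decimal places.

5304.50

The follower Juno best-responds to any q_N: π_J = (308 - Q)q_J - 102q_J.
Follower FOC: 206 - q_N - 2q_J = 0, so q_J(q_N) = (206 - q_N)/2.
The leader anticipates this reaction. Substituting into P = 308 - Q gives P = 205 - (1/2)q_N, so π_N = (205 - (1/2)q_N)q_N - 102q_N.
The leader's first-order condition 103 - q_N = 0 yields q_N = 103.
Then q_J = (206 - 103)/2 = 103/2.
Price P = 308 - 309/2 = 307/2.
Nimbus's profit: (307/2 - 102)·103 = 5304.5000.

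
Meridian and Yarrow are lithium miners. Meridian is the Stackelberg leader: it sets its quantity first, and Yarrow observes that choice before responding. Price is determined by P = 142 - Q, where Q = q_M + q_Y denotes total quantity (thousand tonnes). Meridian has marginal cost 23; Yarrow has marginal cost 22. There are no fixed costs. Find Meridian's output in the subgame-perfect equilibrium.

The follower Yarrow best-responds to any q_M: π_Y = (142 - Q)q_Y - 22q_Y.
Follower FOC: 120 - q_M - 2q_Y = 0, so q_Y(q_M) = (120 - q_M)/2.
The leader anticipates this reaction. Substituting into P = 142 - Q gives P = 82 - (1/2)q_M, so π_M = (82 - (1/2)q_M)q_M - 23q_M.
Maximising: ∂π_M/∂q_M = 59 - q_M = 0, giving q_M = 59.
Then q_Y = (120 - 59)/2 = 61/2.

59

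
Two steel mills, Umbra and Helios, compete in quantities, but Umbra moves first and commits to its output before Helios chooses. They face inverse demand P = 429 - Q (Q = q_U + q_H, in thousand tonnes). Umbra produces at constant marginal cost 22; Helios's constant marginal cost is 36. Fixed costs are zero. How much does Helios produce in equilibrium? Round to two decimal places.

91.25

The follower Helios best-responds to any q_U: π_H = (429 - Q)q_H - 36q_H.
Follower FOC: 393 - q_U - 2q_H = 0, so q_H(q_U) = (393 - q_U)/2.
Umbra substitutes q_H(q_U) into its own profit: π_U = q_U(429 - q_U - (393 - q_U)/2) - 22q_U = (465/2 - (1/2)q_U)q_U - 22q_U.
The leader's first-order condition 421/2 - q_U = 0 yields q_U = 421/2.
Then q_H = (393 - 421/2)/2 = 365/4.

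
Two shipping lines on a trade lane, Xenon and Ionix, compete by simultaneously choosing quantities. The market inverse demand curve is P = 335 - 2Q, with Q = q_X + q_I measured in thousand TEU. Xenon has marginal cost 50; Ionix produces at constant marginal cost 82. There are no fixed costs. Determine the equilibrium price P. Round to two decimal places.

Xenon's profit: π_X = (335 - 2Q)q_X - (50q_X). Setting ∂π_X/∂q_X = 0: 285 - 4q_X - 2(q_I) = 0.
Ionix's first-order condition: 253 - 4q_I - 2(q_X) = 0.
Rearranging gives the reaction functions q_X = (285 - 2q_I)/4 and q_I = (253 - 2q_X)/4.
Substituting one into the other gives q_X = 317/6 and q_I = 221/6.
Total output Q = 269/3, so price P = 335 - 2·(269/3) = 467/3.

155.67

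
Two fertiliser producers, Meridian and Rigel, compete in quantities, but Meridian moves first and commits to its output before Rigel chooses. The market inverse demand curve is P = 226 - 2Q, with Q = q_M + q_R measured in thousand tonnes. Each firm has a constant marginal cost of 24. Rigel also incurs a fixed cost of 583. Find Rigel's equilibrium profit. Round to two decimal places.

Solve by backward induction. Given q_M, the follower Rigel maximises π_R = (226 - 2q_M - 2q_R)q_R - 24q_R.
Setting the follower's marginal profit to zero, 202 - 2q_M - 4q_R = 0, i.e. q_R = (202 - 2q_M)/4.
The leader anticipates this reaction. Substituting into P = 226 - 2Q gives P = 125 - q_M, so π_M = (125 - q_M)q_M - 24q_M.
Maximising: ∂π_M/∂q_M = 101 - 2q_M = 0, giving q_M = 101/2.
Then q_R = (202 - 2·(101/2))/4 = 101/4.
Price P = 226 - 2·(303/4) = 149/2.
Rigel's profit: (149/2 - 24)·(101/4) - 583 = 692.1250.

692.13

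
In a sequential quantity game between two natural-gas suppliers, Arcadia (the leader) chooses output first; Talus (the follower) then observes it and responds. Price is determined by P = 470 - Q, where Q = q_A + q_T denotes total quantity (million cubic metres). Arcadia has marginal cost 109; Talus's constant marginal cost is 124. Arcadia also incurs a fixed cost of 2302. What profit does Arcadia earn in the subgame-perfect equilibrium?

15370

The follower Talus best-responds to any q_A: π_T = (470 - Q)q_T - 124q_T.
Setting the follower's marginal profit to zero, 346 - q_A - 2q_T = 0, i.e. q_T = (346 - q_A)/2.
The leader anticipates this reaction. Substituting into P = 470 - Q gives P = 297 - (1/2)q_A, so π_A = (297 - (1/2)q_A)q_A - 109q_A.
Maximising: ∂π_A/∂q_A = 188 - q_A = 0, giving q_A = 188.
Then q_T = (346 - 188)/2 = 79.
Price P = 470 - 267 = 203.
Arcadia's profit: (203 - 109)·188 - 2302 = 15370.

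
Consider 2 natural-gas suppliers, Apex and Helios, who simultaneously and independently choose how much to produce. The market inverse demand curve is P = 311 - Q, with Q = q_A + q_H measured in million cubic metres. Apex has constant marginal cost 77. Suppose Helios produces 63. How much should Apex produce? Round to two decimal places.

With the rival's output fixed at 63, Apex's profit is π_A = (311 - 63 - q_A)q_A - (77q_A) = (248 - q_A)q_A - (77q_A).
∂π_A/∂q_A = 171 - 2q_A = 0, so q_A = 171/2.

85.50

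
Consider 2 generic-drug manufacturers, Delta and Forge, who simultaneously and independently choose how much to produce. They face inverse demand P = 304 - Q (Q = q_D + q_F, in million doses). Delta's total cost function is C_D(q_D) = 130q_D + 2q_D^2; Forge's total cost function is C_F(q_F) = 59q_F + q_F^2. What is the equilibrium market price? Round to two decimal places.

Delta's profit: π_D = (304 - Q)q_D - (130q_D + 2q_D²). Setting ∂π_D/∂q_D = 0: 174 - 6q_D - (q_F) = 0.
Forge's profit: π_F = (304 - Q)q_F - (59q_F + q_F²). Setting ∂π_F/∂q_F = 0: 245 - 4q_F - (q_D) = 0.
Best responses: q_D = (174 - q_F)/6, q_F = (245 - q_D)/4.
Substituting one into the other gives q_D = 451/23 and q_F = 1296/23.
Total output Q = 1747/23, so price P = 304 - 1747/23 = 228.0435.

228.04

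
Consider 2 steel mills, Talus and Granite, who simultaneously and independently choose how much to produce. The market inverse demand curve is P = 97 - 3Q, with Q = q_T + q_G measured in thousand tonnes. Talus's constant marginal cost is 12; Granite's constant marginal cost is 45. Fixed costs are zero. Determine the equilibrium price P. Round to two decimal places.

51.33

Talus's profit: π_T = (97 - 3Q)q_T - (12q_T). Setting ∂π_T/∂q_T = 0: 85 - 6q_T - 3(q_G) = 0.
Granite's first-order condition: 52 - 6q_G - 3(q_T) = 0.
Rearranging gives the reaction functions q_T = (85 - 3q_G)/6 and q_G = (52 - 3q_T)/6.
Solving the pair: q_T = 118/9, q_G = 19/9.
Total output Q = 137/9, so price P = 97 - 3·(137/9) = 154/3.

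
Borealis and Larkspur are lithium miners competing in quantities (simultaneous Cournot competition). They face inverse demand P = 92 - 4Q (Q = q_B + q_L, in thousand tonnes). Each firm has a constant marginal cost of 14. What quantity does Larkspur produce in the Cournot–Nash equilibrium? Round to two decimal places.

6.50

Each firm earns π_i = (92 - 4Q)q_i - 14q_i.
Setting ∂π_i/∂q_i = 0 with rivals' quantities fixed: 78 - 8q_i - 4q_j = 0.
With identical firms every q_j equals q_i, so q_j = q_i and 78 = 12q_i, giving q_i = 13/2.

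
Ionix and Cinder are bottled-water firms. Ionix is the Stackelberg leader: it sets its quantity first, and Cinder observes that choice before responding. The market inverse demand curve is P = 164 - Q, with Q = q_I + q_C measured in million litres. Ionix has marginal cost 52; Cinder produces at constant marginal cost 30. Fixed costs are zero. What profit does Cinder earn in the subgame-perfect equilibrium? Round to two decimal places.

Solve by backward induction. Given q_I, the follower Cinder maximises π_C = (164 - q_I - q_C)q_C - 30q_C.
Setting the follower's marginal profit to zero, 134 - q_I - 2q_C = 0, i.e. q_C = (134 - q_I)/2.
Ionix substitutes q_C(q_I) into its own profit: π_I = q_I(164 - q_I - (134 - q_I)/2) - 52q_I = (97 - (1/2)q_I)q_I - 52q_I.
Maximising: ∂π_I/∂q_I = 45 - q_I = 0, giving q_I = 45.
Then q_C = (134 - 45)/2 = 89/2.
Price P = 164 - 179/2 = 149/2.
Cinder's profit: (149/2 - 30)·(89/2) = 1980.2500.

1980.25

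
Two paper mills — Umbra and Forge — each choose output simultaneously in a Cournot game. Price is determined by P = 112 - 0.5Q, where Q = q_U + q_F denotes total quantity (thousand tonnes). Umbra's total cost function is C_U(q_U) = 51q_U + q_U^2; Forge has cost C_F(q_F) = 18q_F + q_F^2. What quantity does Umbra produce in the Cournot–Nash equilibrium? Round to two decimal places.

15.54

Umbra's profit: π_U = (112 - 0.5Q)q_U - (51q_U + q_U²). Setting ∂π_U/∂q_U = 0: 61 - 3q_U - (1/2)(q_F) = 0.
Forge's first-order condition: 94 - 3q_F - (1/2)(q_U) = 0.
Best responses: q_U = (61 - (1/2)q_F)/3, q_F = (94 - (1/2)q_U)/3.
Solving the pair: q_U = 544/35, q_F = 1006/35.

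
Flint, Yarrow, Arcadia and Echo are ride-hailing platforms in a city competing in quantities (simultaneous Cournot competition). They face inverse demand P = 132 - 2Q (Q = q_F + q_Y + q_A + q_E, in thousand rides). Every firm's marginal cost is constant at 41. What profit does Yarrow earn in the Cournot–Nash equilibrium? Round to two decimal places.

165.62

A representative firm's profit is π_i = q_i(132 - 2Q) - 41q_i.
Setting ∂π_i/∂q_i = 0 with rivals' quantities fixed: 91 - 4q_i - 2·Σ_{j≠i} q_j = 0.
With identical firms every q_j equals q_i, so Σ_{j≠i} q_j = 3q_i and 91 = 10q_i, giving q_i = 91/10.
Price P = 132 - 2·(182/5) = 296/5.
Yarrow's profit: (296/5 - 41)·(91/10) = 165.6200.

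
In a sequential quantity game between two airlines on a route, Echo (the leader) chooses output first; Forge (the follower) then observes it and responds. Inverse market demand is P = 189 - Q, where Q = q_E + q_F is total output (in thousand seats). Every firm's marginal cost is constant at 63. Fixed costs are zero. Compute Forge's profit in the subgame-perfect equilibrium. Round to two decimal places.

992.25

Solve by backward induction. Given q_E, the follower Forge maximises π_F = (189 - q_E - q_F)q_F - 63q_F.
∂π_F/∂q_F = 126 - q_E - 2q_F = 0 gives the reaction function q_F = (126 - q_E)/2.
Echo substitutes q_F(q_E) into its own profit: π_E = q_E(189 - q_E - (126 - q_E)/2) - 63q_E = (126 - (1/2)q_E)q_E - 63q_E.
Leader FOC: 63 - q_E = 0, so q_E = 63.
Then q_F = (126 - 63)/2 = 63/2.
Price P = 189 - 189/2 = 189/2.
Forge's profit: (189/2 - 63)·(63/2) = 992.2500.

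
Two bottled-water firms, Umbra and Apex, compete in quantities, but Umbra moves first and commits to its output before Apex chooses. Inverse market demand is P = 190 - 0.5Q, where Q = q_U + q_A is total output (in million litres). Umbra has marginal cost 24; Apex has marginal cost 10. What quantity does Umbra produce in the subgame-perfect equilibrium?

152

Solve by backward induction. Given q_U, the follower Apex maximises π_A = (190 - (1/2)q_U - (1/2)q_A)q_A - 10q_A.
Follower FOC: 180 - (1/2)q_U - q_A = 0, so q_A(q_U) = (180 - (1/2)q_U).
The leader anticipates this reaction. Substituting into P = 190 - 0.5Q gives P = 100 - (1/4)q_U, so π_U = (100 - (1/4)q_U)q_U - 24q_U.
The leader's first-order condition 76 - (1/2)q_U = 0 yields q_U = 152.
Then q_A = (180 - (1/2)·152) = 104.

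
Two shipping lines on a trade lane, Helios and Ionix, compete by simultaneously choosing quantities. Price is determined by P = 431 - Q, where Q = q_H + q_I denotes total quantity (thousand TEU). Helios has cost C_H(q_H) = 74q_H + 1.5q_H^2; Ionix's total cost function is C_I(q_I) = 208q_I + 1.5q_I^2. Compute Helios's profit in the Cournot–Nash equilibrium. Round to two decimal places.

10589.60

Helios's profit: π_H = (431 - Q)q_H - (74q_H + (3/2)q_H²). Setting ∂π_H/∂q_H = 0: 357 - 5q_H - (q_I) = 0.
Ionix's first-order condition: 223 - 5q_I - (q_H) = 0.
Best responses: q_H = (357 - q_I)/5, q_I = (223 - q_H)/5.
Substituting one into the other gives q_H = 781/12 and q_I = 379/12.
Price P = 431 - 290/3 = 1003/3.
Helios's profit: (1003/3)·(781/12) - 74·(781/12) - (3/2)(781/12)² = 10589.6007.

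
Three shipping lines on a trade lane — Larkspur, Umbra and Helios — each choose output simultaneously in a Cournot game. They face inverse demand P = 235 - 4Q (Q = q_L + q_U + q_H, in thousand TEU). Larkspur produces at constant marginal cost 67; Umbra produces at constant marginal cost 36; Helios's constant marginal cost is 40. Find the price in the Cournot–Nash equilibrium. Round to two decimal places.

Larkspur's profit: π_L = (235 - 4Q)q_L - (67q_L). Setting ∂π_L/∂q_L = 0: 168 - 8q_L - 4(q_U + q_H) = 0.
Umbra's profit: π_U = (235 - 4Q)q_U - (36q_U). Setting ∂π_U/∂q_U = 0: 199 - 8q_U - 4(q_L + q_H) = 0.
Helios's profit: π_H = (235 - 4Q)q_H - (40q_H). Setting ∂π_H/∂q_H = 0: 195 - 8q_H - 4(q_L + q_U) = 0.
Adding the 3 first-order conditions: 562 − 16Q = 0, so Q = 281/8.
Back-substituting: q_L = (168 − 281/2)/4 = 55/8, q_U = (199 − 281/2)/4 = 117/8, q_H = (195 − 281/2)/4 = 109/8.
Total output Q = 281/8, so price P = 235 - 4·(281/8) = 189/2.

94.50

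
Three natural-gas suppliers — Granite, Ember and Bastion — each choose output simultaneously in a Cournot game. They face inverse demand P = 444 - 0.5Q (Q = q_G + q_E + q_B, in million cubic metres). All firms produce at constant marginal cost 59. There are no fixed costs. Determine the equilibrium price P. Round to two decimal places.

155.25

Each firm earns π_i = (444 - 0.5Q)q_i - 59q_i.
Setting ∂π_i/∂q_i = 0 with rivals' quantities fixed: 385 - q_i - (1/2)·Σ_{j≠i} q_j = 0.
By symmetry each firm produces the same amount; substituting Σ_{j≠i} q_j = 2q_i yields q_i = 385/2.
Total output Q = 1155/2, so price P = 444 - (1/2)·(1155/2) = 621/4.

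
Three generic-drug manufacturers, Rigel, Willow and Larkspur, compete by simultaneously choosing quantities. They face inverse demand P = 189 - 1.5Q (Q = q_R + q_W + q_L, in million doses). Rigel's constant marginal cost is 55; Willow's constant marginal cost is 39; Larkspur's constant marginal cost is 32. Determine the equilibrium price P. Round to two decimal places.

78.75

Rigel's profit: π_R = (189 - 1.5Q)q_R - (55q_R). Setting ∂π_R/∂q_R = 0: 134 - 3q_R - (3/2)(q_W + q_L) = 0.
Willow's first-order condition: 150 - 3q_W - (3/2)(q_R + q_L) = 0.
Larkspur's profit: π_L = (189 - 1.5Q)q_L - (32q_L). Setting ∂π_L/∂q_L = 0: 157 - 3q_L - (3/2)(q_R + q_W) = 0.
Adding the 3 first-order conditions: 441 − 6Q = 0, so Q = 147/2.
Back-substituting: q_R = (134 − 441/4)/(3/2) = 95/6, q_W = (150 − 441/4)/(3/2) = 53/2, q_L = (157 − 441/4)/(3/2) = 187/6.
Total output Q = 147/2, so price P = 189 - (3/2)·(147/2) = 315/4.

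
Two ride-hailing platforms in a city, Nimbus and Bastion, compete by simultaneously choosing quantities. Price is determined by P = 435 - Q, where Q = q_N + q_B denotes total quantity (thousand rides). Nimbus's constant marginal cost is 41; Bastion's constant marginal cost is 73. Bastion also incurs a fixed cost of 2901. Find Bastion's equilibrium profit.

Nimbus's profit: π_N = (435 - Q)q_N - (41q_N). Setting ∂π_N/∂q_N = 0: 394 - 2q_N - (q_B) = 0.
Bastion's profit: π_B = (435 - Q)q_B - (73q_B). Setting ∂π_B/∂q_B = 0: 362 - 2q_B - (q_N) = 0.
Best responses: q_N = (394 - q_B)/2, q_B = (362 - q_N)/2.
Substituting one into the other gives q_N = 142 and q_B = 110.
Price P = 435 - 252 = 183.
Bastion's profit: (183 - 73)·110 - 2901 = 9199.

9199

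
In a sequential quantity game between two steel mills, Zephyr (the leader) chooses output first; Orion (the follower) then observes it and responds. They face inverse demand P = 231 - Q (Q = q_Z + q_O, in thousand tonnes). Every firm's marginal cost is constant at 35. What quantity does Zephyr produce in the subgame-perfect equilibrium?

The follower Orion best-responds to any q_Z: π_O = (231 - Q)q_O - 35q_O.
Follower FOC: 196 - q_Z - 2q_O = 0, so q_O(q_Z) = (196 - q_Z)/2.
Zephyr substitutes q_O(q_Z) into its own profit: π_Z = q_Z(231 - q_Z - (196 - q_Z)/2) - 35q_Z = (133 - (1/2)q_Z)q_Z - 35q_Z.
Leader FOC: 98 - q_Z = 0, so q_Z = 98.
Then q_O = (196 - 98)/2 = 49.

98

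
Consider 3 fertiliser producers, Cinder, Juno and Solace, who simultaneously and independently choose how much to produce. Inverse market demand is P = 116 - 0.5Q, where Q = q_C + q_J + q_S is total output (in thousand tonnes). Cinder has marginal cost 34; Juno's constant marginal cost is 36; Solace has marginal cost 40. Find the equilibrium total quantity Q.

119

Cinder's profit: π_C = (116 - 0.5Q)q_C - (34q_C). Setting ∂π_C/∂q_C = 0: 82 - q_C - (1/2)(q_J + q_S) = 0.
Juno's profit: π_J = (116 - 0.5Q)q_J - (36q_J). Setting ∂π_J/∂q_J = 0: 80 - q_J - (1/2)(q_C + q_S) = 0.
Solace's profit: π_S = (116 - 0.5Q)q_S - (40q_S). Setting ∂π_S/∂q_S = 0: 76 - q_S - (1/2)(q_C + q_J) = 0.
Adding the 3 first-order conditions: 238 − 2Q = 0, so Q = 119.
Back-substituting: q_C = (82 − 119/2)/(1/2) = 45, q_J = (80 − 119/2)/(1/2) = 41, q_S = (76 − 119/2)/(1/2) = 33.
Total output Q = 45 + 41 + 33 = 119.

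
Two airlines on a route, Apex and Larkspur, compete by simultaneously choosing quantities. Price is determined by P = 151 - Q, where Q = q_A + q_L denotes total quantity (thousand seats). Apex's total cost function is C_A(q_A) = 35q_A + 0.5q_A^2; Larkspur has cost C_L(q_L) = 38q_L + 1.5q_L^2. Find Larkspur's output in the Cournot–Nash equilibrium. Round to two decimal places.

Apex's profit: π_A = (151 - Q)q_A - (35q_A + (1/2)q_A²). Setting ∂π_A/∂q_A = 0: 116 - 3q_A - (q_L) = 0.
Larkspur's first-order condition: 113 - 5q_L - (q_A) = 0.
Best responses: q_A = (116 - q_L)/3, q_L = (113 - q_A)/5.
Solving the pair: q_A = 467/14, q_L = 223/14.

15.93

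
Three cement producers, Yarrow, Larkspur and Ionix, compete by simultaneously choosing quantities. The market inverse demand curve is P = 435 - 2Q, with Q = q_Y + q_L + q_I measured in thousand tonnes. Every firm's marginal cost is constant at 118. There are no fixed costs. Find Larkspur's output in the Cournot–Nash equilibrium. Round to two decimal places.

39.63

A representative firm's profit is π_i = q_i(435 - 2Q) - 118q_i.
First-order condition (treating rivals' output as given): 317 - 4q_i - 2·Σ_{j≠i} q_j = 0.
By symmetry each firm produces the same amount; substituting Σ_{j≠i} q_j = 2q_i yields q_i = 317/8.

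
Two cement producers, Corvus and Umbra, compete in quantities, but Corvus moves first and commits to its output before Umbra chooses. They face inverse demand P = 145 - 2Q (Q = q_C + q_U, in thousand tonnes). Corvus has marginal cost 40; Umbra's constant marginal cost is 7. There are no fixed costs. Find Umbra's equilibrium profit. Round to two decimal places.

1300.50

The follower Umbra best-responds to any q_C: π_U = (145 - 2Q)q_U - 7q_U.
∂π_U/∂q_U = 138 - 2q_C - 4q_U = 0 gives the reaction function q_U = (138 - 2q_C)/4.
Corvus substitutes q_U(q_C) into its own profit: π_C = q_C(145 - 2q_C - (138 - 2q_C)/2) - 40q_C = (76 - q_C)q_C - 40q_C.
Leader FOC: 36 - 2q_C = 0, so q_C = 18.
Then q_U = (138 - 2·18)/4 = 51/2.
Price P = 145 - 2·(87/2) = 58.
Umbra's profit: (58 - 7)·(51/2) = 1300.5000.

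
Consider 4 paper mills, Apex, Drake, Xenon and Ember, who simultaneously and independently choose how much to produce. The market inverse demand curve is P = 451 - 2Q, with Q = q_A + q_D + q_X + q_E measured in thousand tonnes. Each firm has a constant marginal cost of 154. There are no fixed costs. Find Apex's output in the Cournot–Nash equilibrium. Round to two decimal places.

29.70

Each firm earns π_i = (451 - 2Q)q_i - 154q_i.
Setting ∂π_i/∂q_i = 0 with rivals' quantities fixed: 297 - 4q_i - 2·Σ_{j≠i} q_j = 0.
With identical firms every q_j equals q_i, so Σ_{j≠i} q_j = 3q_i and 297 = 10q_i, giving q_i = 297/10.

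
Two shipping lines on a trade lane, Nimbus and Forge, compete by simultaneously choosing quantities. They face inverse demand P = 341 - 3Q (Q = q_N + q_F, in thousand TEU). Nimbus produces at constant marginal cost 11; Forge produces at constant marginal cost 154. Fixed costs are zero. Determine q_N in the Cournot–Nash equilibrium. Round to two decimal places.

Nimbus's profit: π_N = (341 - 3Q)q_N - (11q_N). Setting ∂π_N/∂q_N = 0: 330 - 6q_N - 3(q_F) = 0.
Forge's first-order condition: 187 - 6q_F - 3(q_N) = 0.
So q_N = (330 - 3q_F)/6 and q_F = (187 - 3q_N)/6.
Solving the pair: q_N = 473/9, q_F = 44/9.

52.56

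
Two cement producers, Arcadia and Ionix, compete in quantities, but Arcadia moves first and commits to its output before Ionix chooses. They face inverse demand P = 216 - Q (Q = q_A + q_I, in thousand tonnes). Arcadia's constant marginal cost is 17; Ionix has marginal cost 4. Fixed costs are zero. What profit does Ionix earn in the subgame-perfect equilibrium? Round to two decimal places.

3540.25

The follower Ionix best-responds to any q_A: π_I = (216 - Q)q_I - 4q_I.
Setting the follower's marginal profit to zero, 212 - q_A - 2q_I = 0, i.e. q_I = (212 - q_A)/2.
Arcadia substitutes q_I(q_A) into its own profit: π_A = q_A(216 - q_A - (212 - q_A)/2) - 17q_A = (110 - (1/2)q_A)q_A - 17q_A.
The leader's first-order condition 93 - q_A = 0 yields q_A = 93.
Then q_I = (212 - 93)/2 = 119/2.
Price P = 216 - 305/2 = 127/2.
Ionix's profit: (127/2 - 4)·(119/2) = 3540.2500.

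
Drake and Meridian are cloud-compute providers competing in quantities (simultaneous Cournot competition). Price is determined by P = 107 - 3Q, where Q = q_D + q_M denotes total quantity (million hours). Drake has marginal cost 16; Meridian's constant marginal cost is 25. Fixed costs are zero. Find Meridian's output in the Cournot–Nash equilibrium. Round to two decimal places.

8.11

Drake's profit: π_D = (107 - 3Q)q_D - (16q_D). Setting ∂π_D/∂q_D = 0: 91 - 6q_D - 3(q_M) = 0.
Meridian's profit: π_M = (107 - 3Q)q_M - (25q_M). Setting ∂π_M/∂q_M = 0: 82 - 6q_M - 3(q_D) = 0.
So q_D = (91 - 3q_M)/6 and q_M = (82 - 3q_D)/6.
Substituting one into the other gives q_D = 100/9 and q_M = 73/9.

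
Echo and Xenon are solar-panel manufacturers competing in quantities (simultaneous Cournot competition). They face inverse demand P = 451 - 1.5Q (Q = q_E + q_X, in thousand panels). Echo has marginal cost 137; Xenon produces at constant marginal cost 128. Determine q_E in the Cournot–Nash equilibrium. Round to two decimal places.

Echo's profit: π_E = (451 - 1.5Q)q_E - (137q_E). Setting ∂π_E/∂q_E = 0: 314 - 3q_E - (3/2)(q_X) = 0.
Xenon's profit: π_X = (451 - 1.5Q)q_X - (128q_X). Setting ∂π_X/∂q_X = 0: 323 - 3q_X - (3/2)(q_E) = 0.
Rearranging gives the reaction functions q_E = (314 - (3/2)q_X)/3 and q_X = (323 - (3/2)q_E)/3.
Solving the pair: q_E = 610/9, q_X = 664/9.

67.78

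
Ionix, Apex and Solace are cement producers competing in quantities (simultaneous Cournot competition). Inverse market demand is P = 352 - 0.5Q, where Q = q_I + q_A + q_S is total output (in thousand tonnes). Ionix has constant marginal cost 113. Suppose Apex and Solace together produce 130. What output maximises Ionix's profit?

174

With rivals' combined output fixed at 130, Ionix's profit is π_I = (352 - (1/2)·130 - (1/2)q_I)q_I - (113q_I) = (287 - (1/2)q_I)q_I - (113q_I).
∂π_I/∂q_I = 174 - q_I = 0, so q_I = 174.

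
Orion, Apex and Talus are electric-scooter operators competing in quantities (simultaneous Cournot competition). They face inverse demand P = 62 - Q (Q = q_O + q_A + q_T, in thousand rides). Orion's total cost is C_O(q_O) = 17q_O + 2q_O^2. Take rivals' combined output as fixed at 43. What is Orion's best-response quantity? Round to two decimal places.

With rivals' combined output fixed at 43, Orion's profit is π_O = (62 - 43 - q_O)q_O - (17q_O + 2q_O²) = (19 - q_O)q_O - (17q_O + 2q_O²).
∂π_O/∂q_O = 2 - 6q_O = 0, so q_O = 1/3.

0.33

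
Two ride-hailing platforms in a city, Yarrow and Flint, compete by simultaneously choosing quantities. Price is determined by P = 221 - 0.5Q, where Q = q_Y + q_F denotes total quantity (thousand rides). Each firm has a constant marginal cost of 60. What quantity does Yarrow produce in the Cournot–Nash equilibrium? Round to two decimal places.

107.33

A representative firm's profit is π_i = q_i(221 - 0.5Q) - 60q_i.
Setting ∂π_i/∂q_i = 0 with rivals' quantities fixed: 161 - q_i - (1/2)q_j = 0.
By symmetry each firm produces the same amount; substituting q_j = q_i yields q_i = 161/(3/2) = 322/3.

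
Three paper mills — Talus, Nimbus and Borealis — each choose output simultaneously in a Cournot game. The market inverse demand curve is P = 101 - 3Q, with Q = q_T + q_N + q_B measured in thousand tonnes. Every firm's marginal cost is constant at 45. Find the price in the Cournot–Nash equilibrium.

Each firm earns π_i = (101 - 3Q)q_i - 45q_i.
First-order condition (treating rivals' output as given): 56 - 6q_i - 3·Σ_{j≠i} q_j = 0.
With identical firms every q_j equals q_i, so Σ_{j≠i} q_j = 2q_i and 56 = 12q_i, giving q_i = 14/3.
Total output Q = 14, so price P = 101 - 3·14 = 59.

59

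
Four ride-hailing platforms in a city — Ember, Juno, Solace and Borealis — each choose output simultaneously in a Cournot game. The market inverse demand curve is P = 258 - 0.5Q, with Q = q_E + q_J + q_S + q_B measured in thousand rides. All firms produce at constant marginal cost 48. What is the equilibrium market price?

Each firm earns π_i = (258 - 0.5Q)q_i - 48q_i.
Setting ∂π_i/∂q_i = 0 with rivals' quantities fixed: 210 - q_i - (1/2)·Σ_{j≠i} q_j = 0.
By symmetry each firm produces the same amount; substituting Σ_{j≠i} q_j = 3q_i yields q_i = 210/(5/2) = 84.
Total output Q = 336, so price P = 258 - (1/2)·336 = 90.

90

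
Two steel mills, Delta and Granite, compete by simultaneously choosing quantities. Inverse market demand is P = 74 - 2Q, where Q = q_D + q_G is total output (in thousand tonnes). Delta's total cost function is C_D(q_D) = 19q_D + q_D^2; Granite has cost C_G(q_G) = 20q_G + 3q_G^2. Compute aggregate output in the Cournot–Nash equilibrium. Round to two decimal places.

11.71

Delta's profit: π_D = (74 - 2Q)q_D - (19q_D + q_D²). Setting ∂π_D/∂q_D = 0: 55 - 6q_D - 2(q_G) = 0.
Granite's profit: π_G = (74 - 2Q)q_G - (20q_G + 3q_G²). Setting ∂π_G/∂q_G = 0: 54 - 10q_G - 2(q_D) = 0.
So q_D = (55 - 2q_G)/6 and q_G = (54 - 2q_D)/10.
Solving the pair: q_D = 221/28, q_G = 107/28.
Total output Q = 221/28 + 107/28 = 82/7.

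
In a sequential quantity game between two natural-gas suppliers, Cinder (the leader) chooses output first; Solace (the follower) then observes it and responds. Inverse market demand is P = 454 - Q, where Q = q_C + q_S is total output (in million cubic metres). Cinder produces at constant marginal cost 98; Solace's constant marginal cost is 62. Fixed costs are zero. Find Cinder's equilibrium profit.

Solve by backward induction. Given q_C, the follower Solace maximises π_S = (454 - q_C - q_S)q_S - 62q_S.
Follower FOC: 392 - q_C - 2q_S = 0, so q_S(q_C) = (392 - q_C)/2.
The leader anticipates this reaction. Substituting into P = 454 - Q gives P = 258 - (1/2)q_C, so π_C = (258 - (1/2)q_C)q_C - 98q_C.
The leader's first-order condition 160 - q_C = 0 yields q_C = 160.
Then q_S = (392 - 160)/2 = 116.
Price P = 454 - 276 = 178.
Cinder's profit: (178 - 98)·160 = 12800.

12800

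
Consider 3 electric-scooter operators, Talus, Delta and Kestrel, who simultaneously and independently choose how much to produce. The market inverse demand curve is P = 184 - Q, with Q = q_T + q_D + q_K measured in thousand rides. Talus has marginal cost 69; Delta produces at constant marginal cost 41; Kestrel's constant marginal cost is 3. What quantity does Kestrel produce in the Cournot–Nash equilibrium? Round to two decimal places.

71.25

Talus's profit: π_T = (184 - Q)q_T - (69q_T). Setting ∂π_T/∂q_T = 0: 115 - 2q_T - (q_D + q_K) = 0.
Delta's profit: π_D = (184 - Q)q_D - (41q_D). Setting ∂π_D/∂q_D = 0: 143 - 2q_D - (q_T + q_K) = 0.
Kestrel's first-order condition: 181 - 2q_K - (q_T + q_D) = 0.
Adding the 3 conditions: 439 − 2Q − 2Q = 0, i.e. Q = 439/4.
Back-substituting: q_T = (115 − 439/4) = 21/4, q_D = (143 − 439/4) = 133/4, q_K = (181 − 439/4) = 285/4.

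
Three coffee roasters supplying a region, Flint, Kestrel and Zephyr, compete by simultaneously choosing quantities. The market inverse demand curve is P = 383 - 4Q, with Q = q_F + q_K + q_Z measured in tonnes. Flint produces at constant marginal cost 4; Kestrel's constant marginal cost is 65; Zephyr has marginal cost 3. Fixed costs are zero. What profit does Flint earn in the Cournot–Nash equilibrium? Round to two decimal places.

3011.27

Flint's profit: π_F = (383 - 4Q)q_F - (4q_F). Setting ∂π_F/∂q_F = 0: 379 - 8q_F - 4(q_K + q_Z) = 0.
Kestrel's profit: π_K = (383 - 4Q)q_K - (65q_K). Setting ∂π_K/∂q_K = 0: 318 - 8q_K - 4(q_F + q_Z) = 0.
Zephyr's first-order condition: 380 - 8q_Z - 4(q_F + q_K) = 0.
Adding the 3 first-order conditions: 1077 − 16Q = 0, so Q = 1077/16.
Back-substituting: q_F = (379 − 1077/4)/4 = 439/16, q_K = (318 − 1077/4)/4 = 195/16, q_Z = (380 − 1077/4)/4 = 443/16.
Price P = 383 - 4·(1077/16) = 455/4.
Flint's profit: (455/4 - 4)·(439/16) = 3011.2656.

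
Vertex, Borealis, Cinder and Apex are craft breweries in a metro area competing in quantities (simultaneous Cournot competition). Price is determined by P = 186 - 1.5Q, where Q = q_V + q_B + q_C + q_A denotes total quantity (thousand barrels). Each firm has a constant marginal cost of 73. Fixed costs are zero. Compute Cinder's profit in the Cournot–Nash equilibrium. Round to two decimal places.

Each firm earns π_i = (186 - 1.5Q)q_i - 73q_i.
Setting ∂π_i/∂q_i = 0 with rivals' quantities fixed: 113 - 3q_i - (3/2)·Σ_{j≠i} q_j = 0.
By symmetry each firm produces the same amount; substituting Σ_{j≠i} q_j = 3q_i yields q_i = 113/(15/2) = 226/15.
Price P = 186 - (3/2)·(904/15) = 478/5.
Cinder's profit: (478/5 - 73)·(226/15) = 340.5067.

340.51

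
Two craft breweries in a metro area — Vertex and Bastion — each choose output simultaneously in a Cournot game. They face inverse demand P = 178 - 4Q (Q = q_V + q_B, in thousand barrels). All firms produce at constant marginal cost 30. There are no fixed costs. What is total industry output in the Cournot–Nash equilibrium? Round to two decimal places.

A representative firm's profit is π_i = q_i(178 - 4Q) - 30q_i.
First-order condition (treating rivals' output as given): 148 - 8q_i - 4q_j = 0.
With identical firms every q_j equals q_i, so q_j = q_i and 148 = 12q_i, giving q_i = 37/3.
Total output Q = 37/3 + 37/3 = 74/3.

24.67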